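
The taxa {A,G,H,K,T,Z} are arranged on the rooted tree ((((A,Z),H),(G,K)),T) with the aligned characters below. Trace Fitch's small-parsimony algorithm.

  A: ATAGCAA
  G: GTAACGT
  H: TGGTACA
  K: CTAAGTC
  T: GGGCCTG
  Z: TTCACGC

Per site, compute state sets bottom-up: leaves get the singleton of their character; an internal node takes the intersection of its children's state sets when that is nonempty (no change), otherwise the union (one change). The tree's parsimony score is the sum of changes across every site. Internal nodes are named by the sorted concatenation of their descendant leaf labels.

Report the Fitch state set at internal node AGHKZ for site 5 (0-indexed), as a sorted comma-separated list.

[col 0] AZ: children A:{A}, Z:{T} ∪→ {A,T}; cost 1
[col 0] AHZ: children AZ:{A,T}, H:{T} ∩→ {T}; cost 0
[col 0] GK: children G:{G}, K:{C} ∪→ {C,G}; cost 1
[col 0] AGHKZ: children AHZ:{T}, GK:{C,G} ∪→ {C,G,T}; cost 1
[col 0] AGHKTZ: children AGHKZ:{C,G,T}, T:{G} ∩→ {G}; cost 0
[col 1] AZ: children A:{T}, Z:{T} ∩→ {T}; cost 0
[col 1] AHZ: children AZ:{T}, H:{G} ∪→ {G,T}; cost 1
[col 1] GK: children G:{T}, K:{T} ∩→ {T}; cost 0
[col 1] AGHKZ: children AHZ:{G,T}, GK:{T} ∩→ {T}; cost 0
[col 1] AGHKTZ: children AGHKZ:{T}, T:{G} ∪→ {G,T}; cost 1
[col 2] AZ: children A:{A}, Z:{C} ∪→ {A,C}; cost 1
[col 2] AHZ: children AZ:{A,C}, H:{G} ∪→ {A,C,G}; cost 1
[col 2] GK: children G:{A}, K:{A} ∩→ {A}; cost 0
[col 2] AGHKZ: children AHZ:{A,C,G}, GK:{A} ∩→ {A}; cost 0
[col 2] AGHKTZ: children AGHKZ:{A}, T:{G} ∪→ {A,G}; cost 1
[col 3] AZ: children A:{G}, Z:{A} ∪→ {A,G}; cost 1
[col 3] AHZ: children AZ:{A,G}, H:{T} ∪→ {A,G,T}; cost 1
[col 3] GK: children G:{A}, K:{A} ∩→ {A}; cost 0
[col 3] AGHKZ: children AHZ:{A,G,T}, GK:{A} ∩→ {A}; cost 0
[col 3] AGHKTZ: children AGHKZ:{A}, T:{C} ∪→ {A,C}; cost 1
[col 4] AZ: children A:{C}, Z:{C} ∩→ {C}; cost 0
[col 4] AHZ: children AZ:{C}, H:{A} ∪→ {A,C}; cost 1
[col 4] GK: children G:{C}, K:{G} ∪→ {C,G}; cost 1
[col 4] AGHKZ: children AHZ:{A,C}, GK:{C,G} ∩→ {C}; cost 0
[col 4] AGHKTZ: children AGHKZ:{C}, T:{C} ∩→ {C}; cost 0
[col 5] AZ: children A:{A}, Z:{G} ∪→ {A,G}; cost 1
[col 5] AHZ: children AZ:{A,G}, H:{C} ∪→ {A,C,G}; cost 1
[col 5] GK: children G:{G}, K:{T} ∪→ {G,T}; cost 1
[col 5] AGHKZ: children AHZ:{A,C,G}, GK:{G,T} ∩→ {G}; cost 0
[col 5] AGHKTZ: children AGHKZ:{G}, T:{T} ∪→ {G,T}; cost 1
[col 6] AZ: children A:{A}, Z:{C} ∪→ {A,C}; cost 1
[col 6] AHZ: children AZ:{A,C}, H:{A} ∩→ {A}; cost 0
[col 6] GK: children G:{T}, K:{C} ∪→ {C,T}; cost 1
[col 6] AGHKZ: children AHZ:{A}, GK:{C,T} ∪→ {A,C,T}; cost 1
[col 6] AGHKTZ: children AGHKZ:{A,C,T}, T:{G} ∪→ {A,C,G,T}; cost 1
per-site changes: [3, 2, 3, 3, 2, 4, 4]; total = 21

G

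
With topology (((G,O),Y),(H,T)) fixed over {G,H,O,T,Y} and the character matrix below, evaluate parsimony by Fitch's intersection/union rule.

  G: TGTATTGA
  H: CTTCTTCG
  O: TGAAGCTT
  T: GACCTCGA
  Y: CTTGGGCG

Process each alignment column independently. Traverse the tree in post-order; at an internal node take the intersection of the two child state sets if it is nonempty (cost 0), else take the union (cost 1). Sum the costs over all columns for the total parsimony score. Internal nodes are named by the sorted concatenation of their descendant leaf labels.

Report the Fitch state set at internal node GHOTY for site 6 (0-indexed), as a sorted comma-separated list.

C,G

GO@0: {T} ∩ {T} = {T} (intersection, +0)
GOY@0: {T} ∪ {C} = {C,T} (union, +1)
HT@0: {C} ∪ {G} = {C,G} (union, +1)
GHOTY@0: {C,T} ∩ {C,G} = {C} (intersection, +0)
GO@1: {G} ∩ {G} = {G} (intersection, +0)
GOY@1: {G} ∪ {T} = {G,T} (union, +1)
HT@1: {T} ∪ {A} = {A,T} (union, +1)
GHOTY@1: {G,T} ∩ {A,T} = {T} (intersection, +0)
GO@2: {T} ∪ {A} = {A,T} (union, +1)
GOY@2: {A,T} ∩ {T} = {T} (intersection, +0)
HT@2: {T} ∪ {C} = {C,T} (union, +1)
GHOTY@2: {T} ∩ {C,T} = {T} (intersection, +0)
GO@3: {A} ∩ {A} = {A} (intersection, +0)
GOY@3: {A} ∪ {G} = {A,G} (union, +1)
HT@3: {C} ∩ {C} = {C} (intersection, +0)
GHOTY@3: {A,G} ∪ {C} = {A,C,G} (union, +1)
GO@4: {T} ∪ {G} = {G,T} (union, +1)
GOY@4: {G,T} ∩ {G} = {G} (intersection, +0)
HT@4: {T} ∩ {T} = {T} (intersection, +0)
GHOTY@4: {G} ∪ {T} = {G,T} (union, +1)
GO@5: {T} ∪ {C} = {C,T} (union, +1)
GOY@5: {C,T} ∪ {G} = {C,G,T} (union, +1)
HT@5: {T} ∪ {C} = {C,T} (union, +1)
GHOTY@5: {C,G,T} ∩ {C,T} = {C,T} (intersection, +0)
GO@6: {G} ∪ {T} = {G,T} (union, +1)
GOY@6: {G,T} ∪ {C} = {C,G,T} (union, +1)
HT@6: {C} ∪ {G} = {C,G} (union, +1)
GHOTY@6: {C,G,T} ∩ {C,G} = {C,G} (intersection, +0)
GO@7: {A} ∪ {T} = {A,T} (union, +1)
GOY@7: {A,T} ∪ {G} = {A,G,T} (union, +1)
HT@7: {G} ∪ {A} = {A,G} (union, +1)
GHOTY@7: {A,G,T} ∩ {A,G} = {A,G} (intersection, +0)
per-site changes: [2, 2, 2, 2, 2, 3, 3, 3]; total = 19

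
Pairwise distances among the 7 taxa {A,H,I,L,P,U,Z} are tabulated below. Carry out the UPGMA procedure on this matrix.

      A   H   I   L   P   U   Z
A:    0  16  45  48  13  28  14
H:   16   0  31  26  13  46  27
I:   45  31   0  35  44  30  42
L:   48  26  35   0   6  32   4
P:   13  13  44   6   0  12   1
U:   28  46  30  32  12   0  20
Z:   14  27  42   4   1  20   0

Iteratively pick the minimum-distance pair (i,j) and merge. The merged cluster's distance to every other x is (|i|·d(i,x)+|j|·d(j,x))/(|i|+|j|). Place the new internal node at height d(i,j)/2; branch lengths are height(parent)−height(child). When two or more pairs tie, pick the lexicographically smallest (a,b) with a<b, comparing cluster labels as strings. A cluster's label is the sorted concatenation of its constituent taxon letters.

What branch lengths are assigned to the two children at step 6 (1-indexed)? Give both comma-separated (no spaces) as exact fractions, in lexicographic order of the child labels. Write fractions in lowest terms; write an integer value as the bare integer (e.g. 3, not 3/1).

263/48,227/12

1. join P+Z (d=1) ⇒ PZ; edges |P|=1/2, |Z|=1/2
  updated: d(A,PZ)=27/2, d(H,PZ)=20, d(I,PZ)=43, d(L,PZ)=5, d(PZ,U)=16
2. join L+PZ (d=5) ⇒ LPZ; edges |L|=5/2, |PZ|=2
  updated: d(A,LPZ)=25, d(H,LPZ)=22, d(I,LPZ)=121/3, d(LPZ,U)=64/3
3. join A+H (d=16) ⇒ AH; edges |A|=8, |H|=8
  updated: d(AH,I)=38, d(AH,LPZ)=47/2, d(AH,U)=37
4. join LPZ+U (d=64/3) ⇒ LPUZ; edges |LPZ|=49/6, |U|=32/3
  updated: d(AH,LPUZ)=215/8, d(I,LPUZ)=151/4
5. join AH+LPUZ (d=215/8) ⇒ AHLPUZ; edges |AH|=87/16, |LPUZ|=133/48
  updated: d(AHLPUZ,I)=227/6
6. join AHLPUZ+I (d=227/6) ⇒ AHILPUZ; edges |AHLPUZ|=263/48, |I|=227/12
final tree: (((A:8,H:8):87/16,((L:5/2,(P:1/2,Z:1/2):2):49/6,U:32/3):133/48):263/48,I:227/12)
total length: 1167/16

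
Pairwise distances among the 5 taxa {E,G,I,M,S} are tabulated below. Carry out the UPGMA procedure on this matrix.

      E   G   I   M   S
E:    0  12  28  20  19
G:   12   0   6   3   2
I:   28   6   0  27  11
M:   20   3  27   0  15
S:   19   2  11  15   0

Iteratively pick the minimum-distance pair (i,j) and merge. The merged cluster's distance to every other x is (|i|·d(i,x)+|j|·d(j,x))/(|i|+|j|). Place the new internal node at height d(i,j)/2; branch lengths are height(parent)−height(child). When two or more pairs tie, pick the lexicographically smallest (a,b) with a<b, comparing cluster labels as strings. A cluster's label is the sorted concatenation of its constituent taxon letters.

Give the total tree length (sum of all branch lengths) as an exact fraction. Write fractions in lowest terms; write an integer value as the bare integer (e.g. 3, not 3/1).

65/2

step 1: merge (G,S) at d=2; branch lengths G→1, S→1; new cluster GS
  updated: d(E,GS)=31/2, d(GS,I)=17/2, d(GS,M)=9
step 2: merge (GS,I) at d=17/2; branch lengths GS→13/4, I→17/4; new cluster GIS
  updated: d(E,GIS)=59/3, d(GIS,M)=15
step 3: merge (GIS,M) at d=15; branch lengths GIS→13/4, M→15/2; new cluster GIMS
  updated: d(E,GIMS)=79/4
step 4: merge (E,GIMS) at d=79/4; branch lengths E→79/8, GIMS→19/8; new cluster EGIMS
final tree: (E:79/8,(((G:1,S:1):13/4,I:17/4):13/4,M:15/2):19/8)
total length: 65/2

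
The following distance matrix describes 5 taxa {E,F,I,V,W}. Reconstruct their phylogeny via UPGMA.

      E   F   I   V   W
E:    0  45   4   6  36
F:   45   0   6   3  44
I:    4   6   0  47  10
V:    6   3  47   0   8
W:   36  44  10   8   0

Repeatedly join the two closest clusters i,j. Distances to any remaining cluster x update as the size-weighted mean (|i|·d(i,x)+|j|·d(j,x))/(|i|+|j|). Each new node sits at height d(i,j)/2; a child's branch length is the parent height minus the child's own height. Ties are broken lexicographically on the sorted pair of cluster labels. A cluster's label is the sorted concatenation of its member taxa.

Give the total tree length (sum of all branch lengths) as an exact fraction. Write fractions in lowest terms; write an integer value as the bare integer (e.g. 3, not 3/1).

41

step 1: merge (F,V) at d=3; branch lengths F→3/2, V→3/2; new cluster FV
  updated: d(E,FV)=51/2, d(FV,I)=53/2, d(FV,W)=26
step 2: merge (E,I) at d=4; branch lengths E→2, I→2; new cluster EI
  updated: d(EI,FV)=26, d(EI,W)=23
step 3: merge (EI,W) at d=23; branch lengths EI→19/2, W→23/2; new cluster EIW
  updated: d(EIW,FV)=26
step 4: merge (EIW,FV) at d=26; branch lengths EIW→3/2, FV→23/2; new cluster EFIVW
final tree: (((E:2,I:2):19/2,W:23/2):3/2,(F:3/2,V:3/2):23/2)
total length: 41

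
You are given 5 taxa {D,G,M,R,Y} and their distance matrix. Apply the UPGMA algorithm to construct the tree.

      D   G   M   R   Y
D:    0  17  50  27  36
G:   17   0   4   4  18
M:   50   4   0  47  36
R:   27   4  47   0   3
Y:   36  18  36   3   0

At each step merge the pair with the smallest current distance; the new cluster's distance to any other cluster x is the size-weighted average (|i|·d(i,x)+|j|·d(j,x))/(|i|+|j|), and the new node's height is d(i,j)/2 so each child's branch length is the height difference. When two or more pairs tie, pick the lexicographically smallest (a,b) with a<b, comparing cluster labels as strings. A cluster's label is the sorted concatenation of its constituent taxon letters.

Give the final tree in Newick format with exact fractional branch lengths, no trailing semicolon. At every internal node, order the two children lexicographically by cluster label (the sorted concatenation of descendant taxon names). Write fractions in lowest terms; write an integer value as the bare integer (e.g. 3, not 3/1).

iteration 1: select R,Y (d=3); attach at lengths (3/2, 3/2); label the merged cluster RY
  updated: d(D,RY)=63/2, d(G,RY)=11, d(M,RY)=83/2
iteration 2: select G,M (d=4); attach at lengths (2, 2); label the merged cluster GM
  updated: d(D,GM)=67/2, d(GM,RY)=105/4
iteration 3: select GM,RY (d=105/4); attach at lengths (89/8, 93/8); label the merged cluster GMRY
  updated: d(D,GMRY)=65/2
iteration 4: select D,GMRY (d=65/2); attach at lengths (65/4, 25/8); label the merged cluster DGMRY
final tree: (D:65/4,((G:2,M:2):89/8,(R:3/2,Y:3/2):93/8):25/8)
total length: 393/8

(D:65/4,((G:2,M:2):89/8,(R:3/2,Y:3/2):93/8):25/8)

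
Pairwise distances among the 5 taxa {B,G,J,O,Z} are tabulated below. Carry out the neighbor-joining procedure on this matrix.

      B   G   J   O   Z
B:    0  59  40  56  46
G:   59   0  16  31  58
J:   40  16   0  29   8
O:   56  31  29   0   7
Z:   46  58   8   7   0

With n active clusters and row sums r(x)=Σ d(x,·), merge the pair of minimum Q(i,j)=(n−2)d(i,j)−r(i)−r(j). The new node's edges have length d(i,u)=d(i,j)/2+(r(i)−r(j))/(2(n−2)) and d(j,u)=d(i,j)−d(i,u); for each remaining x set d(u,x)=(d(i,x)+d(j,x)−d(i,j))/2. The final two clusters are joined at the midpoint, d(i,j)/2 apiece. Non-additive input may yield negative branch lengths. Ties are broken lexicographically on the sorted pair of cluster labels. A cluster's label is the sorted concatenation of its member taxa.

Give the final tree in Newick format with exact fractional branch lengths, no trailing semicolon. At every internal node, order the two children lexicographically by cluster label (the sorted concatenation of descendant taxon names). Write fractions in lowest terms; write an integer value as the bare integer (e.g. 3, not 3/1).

iteration 1: select O,Z (d=7, Q=-221); attach at lengths (25/6, 17/6); label the merged cluster OZ
  updated: d(B,OZ)=95/2, d(G,OZ)=41, d(J,OZ)=15
iteration 2: select B,OZ (d=95/2, Q=-155); attach at lengths (69/2, 13); label the merged cluster BOZ
  updated: d(BOZ,G)=105/4, d(BOZ,J)=15/4
iteration 3: select BOZ,G (d=105/4, Q=-46); attach at lengths (7, 77/4); label the merged cluster BGOZ
  updated: d(BGOZ,J)=-13/4
iteration 4: select BGOZ,J (d=-13/4); attach at lengths (-13/8, -13/8); label the merged cluster BGJOZ
final tree: (((B:69/2,(O:25/6,Z:17/6):13):7,G:77/4):-13/8,J:-13/8)
total length: 155/2

(((B:69/2,(O:25/6,Z:17/6):13):7,G:77/4):-13/8,J:-13/8)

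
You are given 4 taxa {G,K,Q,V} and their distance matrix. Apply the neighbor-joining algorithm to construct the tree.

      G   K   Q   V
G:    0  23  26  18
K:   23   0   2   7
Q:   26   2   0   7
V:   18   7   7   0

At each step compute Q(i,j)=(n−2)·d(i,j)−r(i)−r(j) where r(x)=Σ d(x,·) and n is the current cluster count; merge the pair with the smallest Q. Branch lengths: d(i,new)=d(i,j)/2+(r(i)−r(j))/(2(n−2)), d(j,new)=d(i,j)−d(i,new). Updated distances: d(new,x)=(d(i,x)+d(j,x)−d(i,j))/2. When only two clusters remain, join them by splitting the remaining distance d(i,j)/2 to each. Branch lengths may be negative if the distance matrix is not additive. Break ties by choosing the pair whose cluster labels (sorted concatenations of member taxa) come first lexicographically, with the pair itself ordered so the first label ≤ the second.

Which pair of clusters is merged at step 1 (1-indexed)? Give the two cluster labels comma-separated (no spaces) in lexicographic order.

step 1: merge (G,V) at d=18, Q=-63; branch lengths G→71/4, V→1/4; new cluster GV
  updated: d(GV,K)=6, d(GV,Q)=15/2
step 2: merge (GV,K) at d=6, Q=-31/2; branch lengths GV→23/4, K→1/4; new cluster GKV
  updated: d(GKV,Q)=7/4
step 3: merge (GKV,Q) at d=7/4; branch lengths GKV→7/8, Q→7/8; new cluster GKQV
final tree: (((G:71/4,V:1/4):23/4,K:1/4):7/8,Q:7/8)
total length: 103/4

G,V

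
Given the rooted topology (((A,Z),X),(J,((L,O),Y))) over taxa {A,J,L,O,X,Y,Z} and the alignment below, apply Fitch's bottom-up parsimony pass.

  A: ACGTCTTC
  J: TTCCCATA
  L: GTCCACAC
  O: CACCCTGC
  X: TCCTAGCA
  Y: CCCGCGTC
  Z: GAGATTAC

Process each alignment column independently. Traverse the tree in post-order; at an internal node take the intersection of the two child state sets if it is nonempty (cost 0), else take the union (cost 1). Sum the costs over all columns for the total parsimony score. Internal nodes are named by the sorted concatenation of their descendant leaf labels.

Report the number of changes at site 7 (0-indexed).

site 0, node AZ: A={A} ∪ Z={G} → {A,G} (+1)
site 0, node AXZ: AZ={A,G} ∪ X={T} → {A,G,T} (+1)
site 0, node LO: L={G} ∪ O={C} → {C,G} (+1)
site 0, node LOY: LO={C,G} ∩ Y={C} → {C} (+0)
site 0, node JLOY: J={T} ∪ LOY={C} → {C,T} (+1)
site 0, node AJLOXYZ: AXZ={A,G,T} ∩ JLOY={C,T} → {T} (+0)
site 1, node AZ: A={C} ∪ Z={A} → {A,C} (+1)
site 1, node AXZ: AZ={A,C} ∩ X={C} → {C} (+0)
site 1, node LO: L={T} ∪ O={A} → {A,T} (+1)
site 1, node LOY: LO={A,T} ∪ Y={C} → {A,C,T} (+1)
site 1, node JLOY: J={T} ∩ LOY={A,C,T} → {T} (+0)
site 1, node AJLOXYZ: AXZ={C} ∪ JLOY={T} → {C,T} (+1)
site 2, node AZ: A={G} ∩ Z={G} → {G} (+0)
site 2, node AXZ: AZ={G} ∪ X={C} → {C,G} (+1)
site 2, node LO: L={C} ∩ O={C} → {C} (+0)
site 2, node LOY: LO={C} ∩ Y={C} → {C} (+0)
site 2, node JLOY: J={C} ∩ LOY={C} → {C} (+0)
site 2, node AJLOXYZ: AXZ={C,G} ∩ JLOY={C} → {C} (+0)
site 3, node AZ: A={T} ∪ Z={A} → {A,T} (+1)
site 3, node AXZ: AZ={A,T} ∩ X={T} → {T} (+0)
site 3, node LO: L={C} ∩ O={C} → {C} (+0)
site 3, node LOY: LO={C} ∪ Y={G} → {C,G} (+1)
site 3, node JLOY: J={C} ∩ LOY={C,G} → {C} (+0)
site 3, node AJLOXYZ: AXZ={T} ∪ JLOY={C} → {C,T} (+1)
site 4, node AZ: A={C} ∪ Z={T} → {C,T} (+1)
site 4, node AXZ: AZ={C,T} ∪ X={A} → {A,C,T} (+1)
site 4, node LO: L={A} ∪ O={C} → {A,C} (+1)
site 4, node LOY: LO={A,C} ∩ Y={C} → {C} (+0)
site 4, node JLOY: J={C} ∩ LOY={C} → {C} (+0)
site 4, node AJLOXYZ: AXZ={A,C,T} ∩ JLOY={C} → {C} (+0)
site 5, node AZ: A={T} ∩ Z={T} → {T} (+0)
site 5, node AXZ: AZ={T} ∪ X={G} → {G,T} (+1)
site 5, node LO: L={C} ∪ O={T} → {C,T} (+1)
site 5, node LOY: LO={C,T} ∪ Y={G} → {C,G,T} (+1)
site 5, node JLOY: J={A} ∪ LOY={C,G,T} → {A,C,G,T} (+1)
site 5, node AJLOXYZ: AXZ={G,T} ∩ JLOY={A,C,G,T} → {G,T} (+0)
site 6, node AZ: A={T} ∪ Z={A} → {A,T} (+1)
site 6, node AXZ: AZ={A,T} ∪ X={C} → {A,C,T} (+1)
site 6, node LO: L={A} ∪ O={G} → {A,G} (+1)
site 6, node LOY: LO={A,G} ∪ Y={T} → {A,G,T} (+1)
site 6, node JLOY: J={T} ∩ LOY={A,G,T} → {T} (+0)
site 6, node AJLOXYZ: AXZ={A,C,T} ∩ JLOY={T} → {T} (+0)
site 7, node AZ: A={C} ∩ Z={C} → {C} (+0)
site 7, node AXZ: AZ={C} ∪ X={A} → {A,C} (+1)
site 7, node LO: L={C} ∩ O={C} → {C} (+0)
site 7, node LOY: LO={C} ∩ Y={C} → {C} (+0)
site 7, node JLOY: J={A} ∪ LOY={C} → {A,C} (+1)
site 7, node AJLOXYZ: AXZ={A,C} ∩ JLOY={A,C} → {A,C} (+0)
per-site changes: [4, 4, 1, 3, 3, 4, 4, 2]; total = 25

2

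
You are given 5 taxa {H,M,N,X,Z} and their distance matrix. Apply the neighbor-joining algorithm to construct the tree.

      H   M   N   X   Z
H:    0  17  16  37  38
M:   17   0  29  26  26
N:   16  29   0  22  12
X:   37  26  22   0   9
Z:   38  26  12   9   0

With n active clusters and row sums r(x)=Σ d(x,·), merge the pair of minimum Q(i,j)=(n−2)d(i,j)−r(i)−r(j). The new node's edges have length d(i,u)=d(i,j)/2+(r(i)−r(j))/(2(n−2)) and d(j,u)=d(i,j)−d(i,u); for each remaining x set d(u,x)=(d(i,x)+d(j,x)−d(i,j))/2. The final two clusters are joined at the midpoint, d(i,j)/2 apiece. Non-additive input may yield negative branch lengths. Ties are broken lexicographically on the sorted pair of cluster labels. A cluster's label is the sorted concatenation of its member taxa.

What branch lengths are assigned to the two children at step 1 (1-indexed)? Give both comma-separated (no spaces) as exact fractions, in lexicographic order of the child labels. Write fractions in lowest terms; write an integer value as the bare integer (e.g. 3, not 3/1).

61/6,41/6

step 1: merge (H,M) at d=17, Q=-155; branch lengths H→61/6, M→41/6; new cluster HM
  updated: d(HM,N)=14, d(HM,X)=23, d(HM,Z)=47/2
step 2: merge (HM,N) at d=14, Q=-161/2; branch lengths HM→81/8, N→31/8; new cluster HMN
  updated: d(HMN,X)=31/2, d(HMN,Z)=43/4
step 3: merge (HMN,X) at d=31/2, Q=-141/4; branch lengths HMN→69/8, X→55/8; new cluster HMNX
  updated: d(HMNX,Z)=17/8
step 4: merge (HMNX,Z) at d=17/8; branch lengths HMNX→17/16, Z→17/16; new cluster HMNXZ
final tree: ((((H:61/6,M:41/6):81/8,N:31/8):69/8,X:55/8):17/16,Z:17/16)
total length: 389/8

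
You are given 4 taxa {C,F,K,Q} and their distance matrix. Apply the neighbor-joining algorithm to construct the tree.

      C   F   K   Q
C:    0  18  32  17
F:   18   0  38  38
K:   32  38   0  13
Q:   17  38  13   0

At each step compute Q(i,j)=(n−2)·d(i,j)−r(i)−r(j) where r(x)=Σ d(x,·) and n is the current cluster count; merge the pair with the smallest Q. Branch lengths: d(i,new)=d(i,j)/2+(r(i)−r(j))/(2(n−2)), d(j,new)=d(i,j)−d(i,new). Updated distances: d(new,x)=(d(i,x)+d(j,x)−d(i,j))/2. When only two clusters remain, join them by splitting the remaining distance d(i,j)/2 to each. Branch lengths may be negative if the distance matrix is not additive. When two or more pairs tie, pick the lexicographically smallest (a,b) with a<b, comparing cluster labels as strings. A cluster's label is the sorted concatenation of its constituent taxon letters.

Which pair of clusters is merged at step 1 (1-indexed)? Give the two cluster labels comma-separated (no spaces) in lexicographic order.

step 1: merge (C,F) at d=18, Q=-125; branch lengths C→9/4, F→63/4; new cluster CF
  updated: d(CF,K)=26, d(CF,Q)=37/2
step 2: merge (CF,K) at d=26, Q=-115/2; branch lengths CF→63/4, K→41/4; new cluster CFK
  updated: d(CFK,Q)=11/4
step 3: merge (CFK,Q) at d=11/4; branch lengths CFK→11/8, Q→11/8; new cluster CFKQ
final tree: (((C:9/4,F:63/4):63/4,K:41/4):11/8,Q:11/8)
total length: 187/4

C,F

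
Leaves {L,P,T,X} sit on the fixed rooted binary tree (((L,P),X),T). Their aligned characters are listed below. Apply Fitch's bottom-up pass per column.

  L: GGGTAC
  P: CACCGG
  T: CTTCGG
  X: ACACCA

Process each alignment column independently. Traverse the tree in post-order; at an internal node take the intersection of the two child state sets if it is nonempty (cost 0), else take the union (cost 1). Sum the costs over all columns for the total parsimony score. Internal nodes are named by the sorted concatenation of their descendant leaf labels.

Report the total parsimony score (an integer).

[col 0] LP: children L:{G}, P:{C} ∪→ {C,G}; cost 1
[col 0] LPX: children LP:{C,G}, X:{A} ∪→ {A,C,G}; cost 1
[col 0] LPTX: children LPX:{A,C,G}, T:{C} ∩→ {C}; cost 0
[col 1] LP: children L:{G}, P:{A} ∪→ {A,G}; cost 1
[col 1] LPX: children LP:{A,G}, X:{C} ∪→ {A,C,G}; cost 1
[col 1] LPTX: children LPX:{A,C,G}, T:{T} ∪→ {A,C,G,T}; cost 1
[col 2] LP: children L:{G}, P:{C} ∪→ {C,G}; cost 1
[col 2] LPX: children LP:{C,G}, X:{A} ∪→ {A,C,G}; cost 1
[col 2] LPTX: children LPX:{A,C,G}, T:{T} ∪→ {A,C,G,T}; cost 1
[col 3] LP: children L:{T}, P:{C} ∪→ {C,T}; cost 1
[col 3] LPX: children LP:{C,T}, X:{C} ∩→ {C}; cost 0
[col 3] LPTX: children LPX:{C}, T:{C} ∩→ {C}; cost 0
[col 4] LP: children L:{A}, P:{G} ∪→ {A,G}; cost 1
[col 4] LPX: children LP:{A,G}, X:{C} ∪→ {A,C,G}; cost 1
[col 4] LPTX: children LPX:{A,C,G}, T:{G} ∩→ {G}; cost 0
[col 5] LP: children L:{C}, P:{G} ∪→ {C,G}; cost 1
[col 5] LPX: children LP:{C,G}, X:{A} ∪→ {A,C,G}; cost 1
[col 5] LPTX: children LPX:{A,C,G}, T:{G} ∩→ {G}; cost 0
per-site changes: [2, 3, 3, 1, 2, 2]; total = 13

13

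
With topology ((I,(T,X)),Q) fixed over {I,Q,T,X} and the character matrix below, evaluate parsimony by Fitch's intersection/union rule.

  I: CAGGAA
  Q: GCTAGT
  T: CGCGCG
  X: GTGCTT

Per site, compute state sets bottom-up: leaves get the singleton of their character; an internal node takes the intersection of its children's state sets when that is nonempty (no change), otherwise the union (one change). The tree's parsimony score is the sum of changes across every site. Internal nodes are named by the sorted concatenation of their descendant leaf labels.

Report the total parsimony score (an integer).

14

site 0, node TX: T={C} ∪ X={G} → {C,G} (+1)
site 0, node ITX: I={C} ∩ TX={C,G} → {C} (+0)
site 0, node IQTX: ITX={C} ∪ Q={G} → {C,G} (+1)
site 1, node TX: T={G} ∪ X={T} → {G,T} (+1)
site 1, node ITX: I={A} ∪ TX={G,T} → {A,G,T} (+1)
site 1, node IQTX: ITX={A,G,T} ∪ Q={C} → {A,C,G,T} (+1)
site 2, node TX: T={C} ∪ X={G} → {C,G} (+1)
site 2, node ITX: I={G} ∩ TX={C,G} → {G} (+0)
site 2, node IQTX: ITX={G} ∪ Q={T} → {G,T} (+1)
site 3, node TX: T={G} ∪ X={C} → {C,G} (+1)
site 3, node ITX: I={G} ∩ TX={C,G} → {G} (+0)
site 3, node IQTX: ITX={G} ∪ Q={A} → {A,G} (+1)
site 4, node TX: T={C} ∪ X={T} → {C,T} (+1)
site 4, node ITX: I={A} ∪ TX={C,T} → {A,C,T} (+1)
site 4, node IQTX: ITX={A,C,T} ∪ Q={G} → {A,C,G,T} (+1)
site 5, node TX: T={G} ∪ X={T} → {G,T} (+1)
site 5, node ITX: I={A} ∪ TX={G,T} → {A,G,T} (+1)
site 5, node IQTX: ITX={A,G,T} ∩ Q={T} → {T} (+0)
per-site changes: [2, 3, 2, 2, 3, 2]; total = 14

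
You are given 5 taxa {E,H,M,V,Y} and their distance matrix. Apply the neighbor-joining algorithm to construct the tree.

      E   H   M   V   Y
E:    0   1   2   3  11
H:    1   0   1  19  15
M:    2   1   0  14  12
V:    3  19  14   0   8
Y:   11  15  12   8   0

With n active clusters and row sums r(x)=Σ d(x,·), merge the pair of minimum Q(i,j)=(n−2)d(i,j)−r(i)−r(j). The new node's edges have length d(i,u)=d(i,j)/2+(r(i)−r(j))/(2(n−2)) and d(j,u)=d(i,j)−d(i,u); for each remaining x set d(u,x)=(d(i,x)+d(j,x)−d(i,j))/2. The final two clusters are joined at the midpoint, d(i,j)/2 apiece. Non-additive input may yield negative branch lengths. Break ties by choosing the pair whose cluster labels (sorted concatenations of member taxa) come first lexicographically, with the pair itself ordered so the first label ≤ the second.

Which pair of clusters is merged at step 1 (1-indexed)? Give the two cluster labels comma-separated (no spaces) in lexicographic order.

step 1: merge (V,Y) at d=8, Q=-66; branch lengths V→11/3, Y→13/3; new cluster VY
  updated: d(E,VY)=3, d(H,VY)=13, d(M,VY)=9
step 2: merge (E,VY) at d=3, Q=-25; branch lengths E→-13/4, VY→25/4; new cluster EVY
  updated: d(EVY,H)=11/2, d(EVY,M)=4
step 3: merge (EVY,H) at d=11/2, Q=-21/2; branch lengths EVY→17/4, H→5/4; new cluster EHVY
  updated: d(EHVY,M)=-1/4
step 4: merge (EHVY,M) at d=-1/4; branch lengths EHVY→-1/8, M→-1/8; new cluster EHMVY
final tree: (((E:-13/4,(V:11/3,Y:13/3):25/4):17/4,H:5/4):-1/8,M:-1/8)
total length: 65/4

V,Y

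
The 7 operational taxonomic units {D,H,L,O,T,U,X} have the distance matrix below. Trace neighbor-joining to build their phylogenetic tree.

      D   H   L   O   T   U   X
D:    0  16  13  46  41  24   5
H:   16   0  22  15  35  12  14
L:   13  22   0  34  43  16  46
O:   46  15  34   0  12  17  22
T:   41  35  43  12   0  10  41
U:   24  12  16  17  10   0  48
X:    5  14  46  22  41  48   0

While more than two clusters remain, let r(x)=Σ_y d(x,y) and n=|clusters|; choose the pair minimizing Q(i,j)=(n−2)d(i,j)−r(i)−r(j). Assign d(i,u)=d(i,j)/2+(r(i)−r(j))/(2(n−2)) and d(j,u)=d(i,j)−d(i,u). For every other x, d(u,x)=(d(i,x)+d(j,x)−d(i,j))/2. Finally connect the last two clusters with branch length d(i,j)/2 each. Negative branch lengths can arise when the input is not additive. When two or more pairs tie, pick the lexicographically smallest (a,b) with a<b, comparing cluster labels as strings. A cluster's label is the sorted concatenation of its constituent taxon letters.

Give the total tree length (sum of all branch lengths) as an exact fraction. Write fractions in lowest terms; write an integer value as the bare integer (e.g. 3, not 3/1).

1009/16

step 1: merge (D,X) at d=5, Q=-296; branch lengths D→-3/5, X→28/5; new cluster DX
  updated: d(DX,H)=25/2, d(DX,L)=27, d(DX,O)=63/2, d(DX,T)=77/2, d(DX,U)=67/2
step 2: merge (O,T) at d=12, Q=-200; branch lengths O→19/8, T→77/8; new cluster OT
  updated: d(DX,OT)=29, d(H,OT)=19, d(L,OT)=65/2, d(OT,U)=15/2
step 3: merge (OT,U) at d=15/2, Q=-269/2; branch lengths OT→83/12, U→7/12; new cluster OTU
  updated: d(DX,OTU)=55/2, d(H,OTU)=47/4, d(L,OTU)=41/2
step 4: merge (DX,H) at d=25/2, Q=-353/4; branch lengths DX→183/16, H→17/16; new cluster DHX
  updated: d(DHX,L)=73/4, d(DHX,OTU)=107/8
step 5: merge (DHX,L) at d=73/4, Q=-417/8; branch lengths DHX→89/16, L→203/16; new cluster DHLX
  updated: d(DHLX,OTU)=125/16
step 6: merge (DHLX,OTU) at d=125/16; branch lengths DHLX→125/32, OTU→125/32; new cluster DHLOTUX
final tree: ((((D:-3/5,X:28/5):183/16,H:17/16):89/16,L:203/16):125/32,((O:19/8,T:77/8):83/12,U:7/12):125/32)
total length: 1009/16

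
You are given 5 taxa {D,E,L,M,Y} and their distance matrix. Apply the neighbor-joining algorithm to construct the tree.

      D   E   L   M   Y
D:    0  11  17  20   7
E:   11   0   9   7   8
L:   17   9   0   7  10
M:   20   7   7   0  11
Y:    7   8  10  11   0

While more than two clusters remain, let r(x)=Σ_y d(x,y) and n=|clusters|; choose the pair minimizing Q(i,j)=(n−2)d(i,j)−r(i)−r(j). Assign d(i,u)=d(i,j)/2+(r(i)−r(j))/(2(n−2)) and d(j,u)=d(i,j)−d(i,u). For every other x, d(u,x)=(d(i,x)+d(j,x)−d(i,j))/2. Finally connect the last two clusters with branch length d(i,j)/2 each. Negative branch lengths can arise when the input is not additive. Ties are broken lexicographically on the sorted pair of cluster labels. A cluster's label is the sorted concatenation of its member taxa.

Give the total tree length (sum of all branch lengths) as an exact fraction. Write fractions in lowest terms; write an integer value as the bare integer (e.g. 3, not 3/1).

1. join D+Y (d=7, Q=-70) ⇒ DY; edges |D|=20/3, |Y|=1/3
  updated: d(DY,E)=6, d(DY,L)=10, d(DY,M)=12
2. join DY+E (d=6, Q=-38) ⇒ DEY; edges |DY|=9/2, |E|=3/2
  updated: d(DEY,L)=13/2, d(DEY,M)=13/2
3. join DEY+L (d=13/2, Q=-20) ⇒ DELY; edges |DEY|=3, |L|=7/2
  updated: d(DELY,M)=7/2
4. join DELY+M (d=7/2) ⇒ DELMY; edges |DELY|=7/4, |M|=7/4
final tree: ((((D:20/3,Y:1/3):9/2,E:3/2):3,L:7/2):7/4,M:7/4)
total length: 23

23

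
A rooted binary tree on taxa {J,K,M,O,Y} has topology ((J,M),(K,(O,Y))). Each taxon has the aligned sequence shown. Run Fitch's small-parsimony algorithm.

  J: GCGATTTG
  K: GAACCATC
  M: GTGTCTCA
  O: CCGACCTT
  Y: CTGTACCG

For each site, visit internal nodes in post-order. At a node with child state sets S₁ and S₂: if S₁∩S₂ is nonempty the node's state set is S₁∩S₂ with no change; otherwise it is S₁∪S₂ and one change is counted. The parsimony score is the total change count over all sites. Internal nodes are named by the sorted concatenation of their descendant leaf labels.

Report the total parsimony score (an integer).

17

JM@0: {G} ∩ {G} = {G} (intersection, +0)
OY@0: {C} ∩ {C} = {C} (intersection, +0)
KOY@0: {G} ∪ {C} = {C,G} (union, +1)
JKMOY@0: {G} ∩ {C,G} = {G} (intersection, +0)
JM@1: {C} ∪ {T} = {C,T} (union, +1)
OY@1: {C} ∪ {T} = {C,T} (union, +1)
KOY@1: {A} ∪ {C,T} = {A,C,T} (union, +1)
JKMOY@1: {C,T} ∩ {A,C,T} = {C,T} (intersection, +0)
JM@2: {G} ∩ {G} = {G} (intersection, +0)
OY@2: {G} ∩ {G} = {G} (intersection, +0)
KOY@2: {A} ∪ {G} = {A,G} (union, +1)
JKMOY@2: {G} ∩ {A,G} = {G} (intersection, +0)
JM@3: {A} ∪ {T} = {A,T} (union, +1)
OY@3: {A} ∪ {T} = {A,T} (union, +1)
KOY@3: {C} ∪ {A,T} = {A,C,T} (union, +1)
JKMOY@3: {A,T} ∩ {A,C,T} = {A,T} (intersection, +0)
JM@4: {T} ∪ {C} = {C,T} (union, +1)
OY@4: {C} ∪ {A} = {A,C} (union, +1)
KOY@4: {C} ∩ {A,C} = {C} (intersection, +0)
JKMOY@4: {C,T} ∩ {C} = {C} (intersection, +0)
JM@5: {T} ∩ {T} = {T} (intersection, +0)
OY@5: {C} ∩ {C} = {C} (intersection, +0)
KOY@5: {A} ∪ {C} = {A,C} (union, +1)
JKMOY@5: {T} ∪ {A,C} = {A,C,T} (union, +1)
JM@6: {T} ∪ {C} = {C,T} (union, +1)
OY@6: {T} ∪ {C} = {C,T} (union, +1)
KOY@6: {T} ∩ {C,T} = {T} (intersection, +0)
JKMOY@6: {C,T} ∩ {T} = {T} (intersection, +0)
JM@7: {G} ∪ {A} = {A,G} (union, +1)
OY@7: {T} ∪ {G} = {G,T} (union, +1)
KOY@7: {C} ∪ {G,T} = {C,G,T} (union, +1)
JKMOY@7: {A,G} ∩ {C,G,T} = {G} (intersection, +0)
per-site changes: [1, 3, 1, 3, 2, 2, 2, 3]; total = 17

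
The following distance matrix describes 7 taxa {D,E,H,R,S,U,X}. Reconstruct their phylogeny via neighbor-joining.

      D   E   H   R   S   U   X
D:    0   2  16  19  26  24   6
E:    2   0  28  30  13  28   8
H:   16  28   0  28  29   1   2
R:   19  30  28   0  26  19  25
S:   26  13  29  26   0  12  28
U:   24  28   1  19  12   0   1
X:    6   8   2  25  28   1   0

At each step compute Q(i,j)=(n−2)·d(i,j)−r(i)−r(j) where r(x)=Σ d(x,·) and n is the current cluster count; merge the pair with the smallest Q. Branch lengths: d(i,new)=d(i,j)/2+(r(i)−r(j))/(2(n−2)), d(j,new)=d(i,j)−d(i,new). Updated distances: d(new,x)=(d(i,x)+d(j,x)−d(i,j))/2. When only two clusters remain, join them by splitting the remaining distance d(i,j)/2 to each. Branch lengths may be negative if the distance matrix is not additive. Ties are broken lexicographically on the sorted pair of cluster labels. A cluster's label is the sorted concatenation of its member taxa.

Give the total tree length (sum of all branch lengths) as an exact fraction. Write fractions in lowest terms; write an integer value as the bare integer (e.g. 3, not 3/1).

step 1: merge (D,E) at d=2, Q=-192; branch lengths D→-3/5, E→13/5; new cluster DE
  updated: d(DE,H)=21, d(DE,R)=47/2, d(DE,S)=37/2, d(DE,U)=25, d(DE,X)=6
step 2: merge (H,U) at d=1, Q=-135; branch lengths H→27/8, U→-19/8; new cluster HU
  updated: d(DE,HU)=45/2, d(HU,R)=23, d(HU,S)=20, d(HU,X)=1
step 3: merge (HU,X) at d=1, Q=-247/2; branch lengths HU→19/12, X→-7/12; new cluster HUX
  updated: d(DE,HUX)=55/4, d(HUX,R)=47/2, d(HUX,S)=47/2
step 4: merge (DE,HUX) at d=55/4, Q=-89; branch lengths DE→45/8, HUX→65/8; new cluster DEHUX
  updated: d(DEHUX,R)=133/8, d(DEHUX,S)=113/8
step 5: merge (DEHUX,R) at d=133/8, Q=-227/4; branch lengths DEHUX→19/8, R→57/4; new cluster DEHRUX
  updated: d(DEHRUX,S)=47/4
step 6: merge (DEHRUX,S) at d=47/4; branch lengths DEHRUX→47/8, S→47/8; new cluster DEHRSUX
final tree: ((((D:-3/5,E:13/5):45/8,((H:27/8,U:-19/8):19/12,X:-7/12):65/8):19/8,R:57/4):47/8,S:47/8)
total length: 369/8

369/8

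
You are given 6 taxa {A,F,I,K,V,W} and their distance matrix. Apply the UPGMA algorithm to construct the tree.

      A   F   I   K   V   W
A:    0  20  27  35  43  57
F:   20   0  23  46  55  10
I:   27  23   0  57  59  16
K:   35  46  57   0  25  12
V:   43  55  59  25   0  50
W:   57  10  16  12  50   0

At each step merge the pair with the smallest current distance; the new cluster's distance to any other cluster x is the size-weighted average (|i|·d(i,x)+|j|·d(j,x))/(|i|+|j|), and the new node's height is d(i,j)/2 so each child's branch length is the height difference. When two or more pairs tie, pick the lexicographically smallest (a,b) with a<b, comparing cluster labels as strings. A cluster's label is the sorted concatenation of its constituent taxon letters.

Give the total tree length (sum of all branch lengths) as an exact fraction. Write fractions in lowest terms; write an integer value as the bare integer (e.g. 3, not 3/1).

1. join F+W (d=10) ⇒ FW; edges |F|=5, |W|=5
  updated: d(A,FW)=77/2, d(FW,I)=39/2, d(FW,K)=29, d(FW,V)=105/2
2. join FW+I (d=39/2) ⇒ FIW; edges |FW|=19/4, |I|=39/4
  updated: d(A,FIW)=104/3, d(FIW,K)=115/3, d(FIW,V)=164/3
3. join K+V (d=25) ⇒ KV; edges |K|=25/2, |V|=25/2
  updated: d(A,KV)=39, d(FIW,KV)=93/2
4. join A+FIW (d=104/3) ⇒ AFIW; edges |A|=52/3, |FIW|=91/12
  updated: d(AFIW,KV)=357/8
5. join AFIW+KV (d=357/8) ⇒ AFIKVW; edges |AFIW|=239/48, |KV|=157/16
final tree: ((A:52/3,((F:5,W:5):19/4,I:39/4):91/12):239/48,(K:25/2,V:25/2):157/16)
total length: 2141/24

2141/24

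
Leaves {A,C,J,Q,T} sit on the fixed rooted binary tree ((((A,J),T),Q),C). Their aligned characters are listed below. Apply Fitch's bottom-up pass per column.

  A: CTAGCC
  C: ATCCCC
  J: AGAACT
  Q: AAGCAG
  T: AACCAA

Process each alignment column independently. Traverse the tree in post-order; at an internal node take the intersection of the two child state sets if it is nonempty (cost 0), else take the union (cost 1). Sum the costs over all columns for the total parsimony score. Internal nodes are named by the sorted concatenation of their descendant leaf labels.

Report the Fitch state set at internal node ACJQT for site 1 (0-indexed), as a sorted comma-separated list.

A,T

AJ@0: {C} ∪ {A} = {A,C} (union, +1)
AJT@0: {A,C} ∩ {A} = {A} (intersection, +0)
AJQT@0: {A} ∩ {A} = {A} (intersection, +0)
ACJQT@0: {A} ∩ {A} = {A} (intersection, +0)
AJ@1: {T} ∪ {G} = {G,T} (union, +1)
AJT@1: {G,T} ∪ {A} = {A,G,T} (union, +1)
AJQT@1: {A,G,T} ∩ {A} = {A} (intersection, +0)
ACJQT@1: {A} ∪ {T} = {A,T} (union, +1)
AJ@2: {A} ∩ {A} = {A} (intersection, +0)
AJT@2: {A} ∪ {C} = {A,C} (union, +1)
AJQT@2: {A,C} ∪ {G} = {A,C,G} (union, +1)
ACJQT@2: {A,C,G} ∩ {C} = {C} (intersection, +0)
AJ@3: {G} ∪ {A} = {A,G} (union, +1)
AJT@3: {A,G} ∪ {C} = {A,C,G} (union, +1)
AJQT@3: {A,C,G} ∩ {C} = {C} (intersection, +0)
ACJQT@3: {C} ∩ {C} = {C} (intersection, +0)
AJ@4: {C} ∩ {C} = {C} (intersection, +0)
AJT@4: {C} ∪ {A} = {A,C} (union, +1)
AJQT@4: {A,C} ∩ {A} = {A} (intersection, +0)
ACJQT@4: {A} ∪ {C} = {A,C} (union, +1)
AJ@5: {C} ∪ {T} = {C,T} (union, +1)
AJT@5: {C,T} ∪ {A} = {A,C,T} (union, +1)
AJQT@5: {A,C,T} ∪ {G} = {A,C,G,T} (union, +1)
ACJQT@5: {A,C,G,T} ∩ {C} = {C} (intersection, +0)
per-site changes: [1, 3, 2, 2, 2, 3]; total = 13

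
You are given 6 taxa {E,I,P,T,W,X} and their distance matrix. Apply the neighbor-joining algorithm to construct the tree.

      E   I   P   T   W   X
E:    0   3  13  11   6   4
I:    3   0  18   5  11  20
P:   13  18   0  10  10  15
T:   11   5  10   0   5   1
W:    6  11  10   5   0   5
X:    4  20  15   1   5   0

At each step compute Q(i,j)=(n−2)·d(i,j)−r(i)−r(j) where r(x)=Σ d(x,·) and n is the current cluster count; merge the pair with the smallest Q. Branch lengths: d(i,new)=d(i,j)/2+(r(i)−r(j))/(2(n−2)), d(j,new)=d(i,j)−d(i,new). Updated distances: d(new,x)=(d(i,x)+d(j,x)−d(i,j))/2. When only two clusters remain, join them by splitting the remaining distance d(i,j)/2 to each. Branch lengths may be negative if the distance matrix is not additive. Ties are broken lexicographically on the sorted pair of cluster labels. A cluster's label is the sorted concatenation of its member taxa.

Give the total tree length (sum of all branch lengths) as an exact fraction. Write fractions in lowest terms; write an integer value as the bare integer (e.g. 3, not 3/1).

179/8

1. join E+I (d=3, Q=-82) ⇒ EI; edges |E|=-1, |I|=4
  updated: d(EI,P)=14, d(EI,T)=13/2, d(EI,W)=7, d(EI,X)=21/2
2. join T+X (d=1, Q=-51) ⇒ TX; edges |T|=-1, |X|=2
  updated: d(EI,TX)=8, d(P,TX)=12, d(TX,W)=9/2
3. join EI+TX (d=8, Q=-75/2) ⇒ EITX; edges |EI|=41/8, |TX|=23/8
  updated: d(EITX,P)=9, d(EITX,W)=7/4
4. join EITX+P (d=9, Q=-83/4) ⇒ EIPTX; edges |EITX|=3/8, |P|=69/8
  updated: d(EIPTX,W)=11/8
5. join EIPTX+W (d=11/8) ⇒ EIPTWX; edges |EIPTX|=11/16, |W|=11/16
final tree: ((((E:-1,I:4):41/8,(T:-1,X:2):23/8):3/8,P:69/8):11/16,W:11/16)
total length: 179/8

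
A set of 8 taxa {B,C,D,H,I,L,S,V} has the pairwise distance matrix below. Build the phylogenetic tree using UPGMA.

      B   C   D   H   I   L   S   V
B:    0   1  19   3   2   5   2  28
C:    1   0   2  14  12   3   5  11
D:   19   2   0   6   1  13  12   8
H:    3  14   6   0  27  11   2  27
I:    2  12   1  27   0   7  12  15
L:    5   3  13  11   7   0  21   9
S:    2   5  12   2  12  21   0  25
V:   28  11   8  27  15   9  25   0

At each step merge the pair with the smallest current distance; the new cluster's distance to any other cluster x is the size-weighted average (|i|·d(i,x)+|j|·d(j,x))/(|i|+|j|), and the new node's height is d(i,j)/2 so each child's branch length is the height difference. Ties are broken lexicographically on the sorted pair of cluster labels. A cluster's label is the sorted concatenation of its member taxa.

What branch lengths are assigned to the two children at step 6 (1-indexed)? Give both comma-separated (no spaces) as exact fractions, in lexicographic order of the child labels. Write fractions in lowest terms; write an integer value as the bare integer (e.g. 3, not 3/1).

step 1: merge (B,C) at d=1; branch lengths B→1/2, C→1/2; new cluster BC
  updated: d(BC,D)=21/2, d(BC,H)=17/2, d(BC,I)=7, d(BC,L)=4, d(BC,S)=7/2, d(BC,V)=39/2
step 2: merge (D,I) at d=1; branch lengths D→1/2, I→1/2; new cluster DI
  updated: d(BC,DI)=35/4, d(DI,H)=33/2, d(DI,L)=10, d(DI,S)=12, d(DI,V)=23/2
step 3: merge (H,S) at d=2; branch lengths H→1, S→1; new cluster HS
  updated: d(BC,HS)=6, d(DI,HS)=57/4, d(HS,L)=16, d(HS,V)=26
step 4: merge (BC,L) at d=4; branch lengths BC→3/2, L→2; new cluster BCL
  updated: d(BCL,DI)=55/6, d(BCL,HS)=28/3, d(BCL,V)=16
step 5: merge (BCL,DI) at d=55/6; branch lengths BCL→31/12, DI→49/12; new cluster BCDIL
  updated: d(BCDIL,HS)=113/10, d(BCDIL,V)=71/5
step 6: merge (BCDIL,HS) at d=113/10; branch lengths BCDIL→16/15, HS→93/20; new cluster BCDHILS
  updated: d(BCDHILS,V)=123/7
step 7: merge (BCDHILS,V) at d=123/7; branch lengths BCDHILS→439/140, V→123/14; new cluster BCDHILSV
final tree: (((((B:1/2,C:1/2):3/2,L:2):31/12,(D:1/2,I:1/2):49/12):16/15,(H:1,S:1):93/20):439/140,V:123/14)
total length: 6679/210

16/15,93/20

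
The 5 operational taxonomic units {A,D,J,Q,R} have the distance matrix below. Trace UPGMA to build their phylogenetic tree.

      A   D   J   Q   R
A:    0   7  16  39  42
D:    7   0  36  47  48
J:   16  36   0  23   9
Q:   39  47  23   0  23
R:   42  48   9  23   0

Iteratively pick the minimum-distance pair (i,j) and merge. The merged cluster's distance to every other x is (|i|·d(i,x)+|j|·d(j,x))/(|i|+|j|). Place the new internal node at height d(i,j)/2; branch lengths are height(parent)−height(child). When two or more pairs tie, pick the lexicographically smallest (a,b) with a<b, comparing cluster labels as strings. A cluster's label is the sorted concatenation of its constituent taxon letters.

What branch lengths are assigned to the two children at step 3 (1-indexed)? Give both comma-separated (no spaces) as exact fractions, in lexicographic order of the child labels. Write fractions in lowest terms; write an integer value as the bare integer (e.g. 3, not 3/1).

7,23/2

1. join A+D (d=7) ⇒ AD; edges |A|=7/2, |D|=7/2
  updated: d(AD,J)=26, d(AD,Q)=43, d(AD,R)=45
2. join J+R (d=9) ⇒ JR; edges |J|=9/2, |R|=9/2
  updated: d(AD,JR)=71/2, d(JR,Q)=23
3. join JR+Q (d=23) ⇒ JQR; edges |JR|=7, |Q|=23/2
  updated: d(AD,JQR)=38
4. join AD+JQR (d=38) ⇒ ADJQR; edges |AD|=31/2, |JQR|=15/2
final tree: ((A:7/2,D:7/2):31/2,((J:9/2,R:9/2):7,Q:23/2):15/2)
total length: 115/2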